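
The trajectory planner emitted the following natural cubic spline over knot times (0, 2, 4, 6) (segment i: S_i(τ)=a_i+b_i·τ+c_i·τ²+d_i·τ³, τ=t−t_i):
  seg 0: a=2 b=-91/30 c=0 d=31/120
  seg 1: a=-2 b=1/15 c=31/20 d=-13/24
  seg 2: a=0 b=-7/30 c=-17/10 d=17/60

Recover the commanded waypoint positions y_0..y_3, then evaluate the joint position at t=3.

y_0=2 y_1=-2 y_2=0 y_3=-5
S(3) = -37/40

y_0 = S_0(0) = a_0 = 2
y_1 = S_1(0) = a_1 = -2
y_2 = S_2(0) = a_2 = 0
y_3 = S_2(2) = -5
t_q=3 is in segment 1 (τ=1); S_1(τ)=-37/40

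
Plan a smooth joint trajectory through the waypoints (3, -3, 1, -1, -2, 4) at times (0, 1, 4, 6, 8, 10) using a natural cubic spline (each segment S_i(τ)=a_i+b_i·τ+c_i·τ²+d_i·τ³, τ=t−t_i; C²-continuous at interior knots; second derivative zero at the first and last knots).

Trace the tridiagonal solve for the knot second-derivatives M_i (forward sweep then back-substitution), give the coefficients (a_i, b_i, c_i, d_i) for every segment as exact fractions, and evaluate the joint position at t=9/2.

Δ: Δ0=-6, Δ1=4/3, Δ2=-1, Δ3=-1/2, Δ4=3
row 1: diag=8, rhs=44; c'=3/8, d'=11/2
row 2: denom=10−3·3/8=71/8; d'=(-14−3·11/2)/(71/8)=-244/71
row 3: denom=8−2·16/71=536/71; d'=(3−2·-244/71)/(536/71)=701/536
row 4: denom=8−2·71/268=1001/134; d'=(21−2·701/536)/(1001/134)=379/154
back: M4=379/154
back: M3=701/536−71/268·379/154=101/154
back: M2=-244/71−16/71·101/154=-276/77
back: M1=11/2−3/8·-276/77=527/77
M: M0=0, M1=527/77, M2=-276/77, M3=101/154, M4=379/154, M5=0
seg 0: a=3, c=M0/2=0, d=(M1−M0)/(6·1)=527/462, b=Δ0−h0·(2M0+M1)/6=-3299/462
seg 1: a=-3, c=M1/2=527/154, d=(M2−M1)/(6·3)=-73/126, b=Δ1−h1·(2M1+M2)/6=-859/231
seg 2: a=1, c=M2/2=-138/77, d=(M3−M2)/(6·2)=653/1848, b=Δ2−h2·(2M2+M3)/6=541/462
seg 3: a=-1, c=M3/2=101/308, d=(M4−M3)/(6·2)=139/924, b=Δ3−h3·(2M3+M4)/6=-58/33
seg 4: a=-2, c=M4/2=379/308, d=(M5−M4)/(6·2)=-379/1848, b=Δ4−h4·(2M4+M5)/6=314/231
t_q=9/2 → seg 2, τ=1/2; S=1+541/462·τ+-138/77·τ²+653/1848·τ³=5823/4928

  seg 0: a=3 b=-3299/462 c=0 d=527/462
  seg 1: a=-3 b=-859/231 c=527/154 d=-73/126
  seg 2: a=1 b=541/462 c=-138/77 d=653/1848
  seg 3: a=-1 b=-58/33 c=101/308 d=139/924
  seg 4: a=-2 b=314/231 c=379/308 d=-379/1848
S(9/2) = 5823/4928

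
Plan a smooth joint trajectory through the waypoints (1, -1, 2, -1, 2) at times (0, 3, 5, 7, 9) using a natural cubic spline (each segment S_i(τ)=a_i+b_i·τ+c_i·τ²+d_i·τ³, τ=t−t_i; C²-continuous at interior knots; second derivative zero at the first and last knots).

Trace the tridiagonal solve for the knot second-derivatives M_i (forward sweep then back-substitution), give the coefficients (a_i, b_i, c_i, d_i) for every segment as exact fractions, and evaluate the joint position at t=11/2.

Δ: Δ0=-2/3, Δ1=3/2, Δ2=-3/2, Δ3=3/2
row 1: diag=10, rhs=13; c'=1/5, d'=13/10
row 2: denom=8−2·1/5=38/5; d'=(-18−2·13/10)/(38/5)=-103/38
row 3: denom=8−2·5/19=142/19; d'=(18−2·-103/38)/(142/19)=445/142
back: M3=445/142
back: M2=-103/38−5/19·445/142=-251/71
back: M1=13/10−1/5·-251/71=285/142
M: M0=0, M1=285/142, M2=-251/71, M3=445/142, M4=0
seg 0: a=1, c=M0/2=0, d=(M1−M0)/(6·3)=95/852, b=Δ0−h0·(2M0+M1)/6=-1423/852
seg 1: a=-1, c=M1/2=285/284, d=(M2−M1)/(6·2)=-787/1704, b=Δ1−h1·(2M1+M2)/6=571/426
seg 2: a=2, c=M2/2=-251/142, d=(M3−M2)/(6·2)=947/1704, b=Δ2−h2·(2M2+M3)/6=-40/213
seg 3: a=-1, c=M3/2=445/284, d=(M4−M3)/(6·2)=-445/1704, b=Δ3−h3·(2M3+M4)/6=-251/426
t_q=11/2 → seg 2, τ=1/2; S=2+-40/213·τ+-251/142·τ²+947/1704·τ³=6969/4544

  seg 0: a=1 b=-1423/852 c=0 d=95/852
  seg 1: a=-1 b=571/426 c=285/284 d=-787/1704
  seg 2: a=2 b=-40/213 c=-251/142 d=947/1704
  seg 3: a=-1 b=-251/426 c=445/284 d=-445/1704
S(11/2) = 6969/4544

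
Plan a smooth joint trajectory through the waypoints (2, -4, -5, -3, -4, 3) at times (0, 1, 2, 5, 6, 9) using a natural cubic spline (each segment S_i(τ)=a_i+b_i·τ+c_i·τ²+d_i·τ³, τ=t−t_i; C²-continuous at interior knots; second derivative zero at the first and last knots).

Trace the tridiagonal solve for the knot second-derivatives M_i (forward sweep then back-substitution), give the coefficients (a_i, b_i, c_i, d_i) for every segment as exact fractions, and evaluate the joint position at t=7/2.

Δ: Δ0=-6, Δ1=-1, Δ2=2/3, Δ3=-1, Δ4=7/3
row 1: diag=4, rhs=30; c'=1/4, d'=15/2
row 2: denom=8−1·1/4=31/4; d'=(10−1·15/2)/(31/4)=10/31
row 3: denom=8−3·12/31=212/31; d'=(-10−3·10/31)/(212/31)=-85/53
row 4: denom=8−1·31/212=1665/212; d'=(20−1·-85/53)/(1665/212)=916/333
back: M4=916/333
back: M3=-85/53−31/212·916/333=-668/333
back: M2=10/31−12/31·-668/333=122/111
back: M1=15/2−1/4·122/111=802/111
M: M0=0, M1=802/111, M2=122/111, M3=-668/333, M4=916/333, M5=0
seg 0: a=2, c=M0/2=0, d=(M1−M0)/(6·1)=401/333, b=Δ0−h0·(2M0+M1)/6=-2399/333
seg 1: a=-4, c=M1/2=401/111, d=(M2−M1)/(6·1)=-340/333, b=Δ1−h1·(2M1+M2)/6=-1196/333
seg 2: a=-5, c=M2/2=61/111, d=(M3−M2)/(6·3)=-517/2997, b=Δ2−h2·(2M2+M3)/6=190/333
seg 3: a=-3, c=M3/2=-334/333, d=(M4−M3)/(6·1)=88/111, b=Δ3−h3·(2M3+M4)/6=-263/333
seg 4: a=-4, c=M4/2=458/333, d=(M5−M4)/(6·3)=-458/2997, b=Δ4−h4·(2M4+M5)/6=-139/333
t_q=7/2 → seg 2, τ=3/2; S=-5+190/333·τ+61/111·τ²+-517/2997·τ³=-1033/296

  seg 0: a=2 b=-2399/333 c=0 d=401/333
  seg 1: a=-4 b=-1196/333 c=401/111 d=-340/333
  seg 2: a=-5 b=190/333 c=61/111 d=-517/2997
  seg 3: a=-3 b=-263/333 c=-334/333 d=88/111
  seg 4: a=-4 b=-139/333 c=458/333 d=-458/2997
S(7/2) = -1033/296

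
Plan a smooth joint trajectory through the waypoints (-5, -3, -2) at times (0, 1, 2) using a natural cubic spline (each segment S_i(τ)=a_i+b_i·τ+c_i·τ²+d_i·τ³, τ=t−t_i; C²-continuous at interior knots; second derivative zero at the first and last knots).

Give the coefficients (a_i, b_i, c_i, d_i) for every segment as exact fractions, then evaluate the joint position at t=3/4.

  seg 0: a=-5 b=9/4 c=0 d=-1/4
  seg 1: a=-3 b=3/2 c=-3/4 d=1/4
S(3/4) = -875/256

Δ: Δ0=2, Δ1=1
row 1: diag=4, rhs=-6; c'=1/4, d'=-3/2
back: M1=-3/2
M: M0=0, M1=-3/2, M2=0
seg 0: a=-5, c=M0/2=0, d=(M1−M0)/(6·1)=-1/4, b=Δ0−h0·(2M0+M1)/6=9/4
seg 1: a=-3, c=M1/2=-3/4, d=(M2−M1)/(6·1)=1/4, b=Δ1−h1·(2M1+M2)/6=3/2
t_q=3/4 → seg 0, τ=3/4; S=-5+9/4·τ+0·τ²+-1/4·τ³=-875/256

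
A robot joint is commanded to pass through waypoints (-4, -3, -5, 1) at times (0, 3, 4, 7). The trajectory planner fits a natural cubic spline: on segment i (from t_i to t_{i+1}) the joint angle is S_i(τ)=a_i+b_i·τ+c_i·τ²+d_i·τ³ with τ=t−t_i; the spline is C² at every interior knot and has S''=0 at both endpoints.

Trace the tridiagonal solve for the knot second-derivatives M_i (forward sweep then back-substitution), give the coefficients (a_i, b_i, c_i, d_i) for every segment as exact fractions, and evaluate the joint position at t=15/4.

Δ: Δ0=1/3, Δ1=-2, Δ2=2
row 1: diag=8, rhs=-14; c'=1/8, d'=-7/4
row 2: denom=8−1·1/8=63/8; d'=(24−1·-7/4)/(63/8)=206/63
back: M2=206/63
back: M1=-7/4−1/8·206/63=-136/63
M: M0=0, M1=-136/63, M2=206/63, M3=0
seg 0: a=-4, c=M0/2=0, d=(M1−M0)/(6·3)=-68/567, b=Δ0−h0·(2M0+M1)/6=89/63
seg 1: a=-3, c=M1/2=-68/63, d=(M2−M1)/(6·1)=19/21, b=Δ1−h1·(2M1+M2)/6=-115/63
seg 2: a=-5, c=M2/2=103/63, d=(M3−M2)/(6·3)=-103/567, b=Δ2−h2·(2M2+M3)/6=-80/63
t_q=15/4 → seg 1, τ=3/4; S=-3+-115/63·τ+-68/63·τ²+19/21·τ³=-6175/1344

  seg 0: a=-4 b=89/63 c=0 d=-68/567
  seg 1: a=-3 b=-115/63 c=-68/63 d=19/21
  seg 2: a=-5 b=-80/63 c=103/63 d=-103/567
S(15/4) = -6175/1344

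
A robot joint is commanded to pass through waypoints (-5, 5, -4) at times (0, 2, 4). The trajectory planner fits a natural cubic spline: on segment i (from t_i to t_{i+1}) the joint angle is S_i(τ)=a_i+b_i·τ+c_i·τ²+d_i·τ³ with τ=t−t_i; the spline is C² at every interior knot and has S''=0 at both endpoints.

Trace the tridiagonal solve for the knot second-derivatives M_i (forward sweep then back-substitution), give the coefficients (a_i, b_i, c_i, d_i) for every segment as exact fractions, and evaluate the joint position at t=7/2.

Δ: Δ0=5, Δ1=-9/2
row 1: diag=8, rhs=-57; c'=1/4, d'=-57/8
back: M1=-57/8
M: M0=0, M1=-57/8, M2=0
seg 0: a=-5, c=M0/2=0, d=(M1−M0)/(6·2)=-19/32, b=Δ0−h0·(2M0+M1)/6=59/8
seg 1: a=5, c=M1/2=-57/16, d=(M2−M1)/(6·2)=19/32, b=Δ1−h1·(2M1+M2)/6=1/4
t_q=7/2 → seg 1, τ=3/2; S=5+1/4·τ+-57/16·τ²+19/32·τ³=-163/256

  seg 0: a=-5 b=59/8 c=0 d=-19/32
  seg 1: a=5 b=1/4 c=-57/16 d=19/32
S(7/2) = -163/256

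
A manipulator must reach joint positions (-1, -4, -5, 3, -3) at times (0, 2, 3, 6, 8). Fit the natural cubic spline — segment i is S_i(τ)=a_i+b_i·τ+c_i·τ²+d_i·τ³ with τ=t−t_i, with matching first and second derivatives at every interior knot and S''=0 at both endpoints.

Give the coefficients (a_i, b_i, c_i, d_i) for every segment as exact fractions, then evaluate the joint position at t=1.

  seg 0: a=-1 b=-1763/1248 c=0 d=-109/4992
  seg 1: a=-4 b=-1045/624 c=-109/832 d=2011/2496
  seg 2: a=-5 b=1199/2496 c=951/416 d=-299/576
  seg 3: a=3 b=113/624 c=-1985/832 d=1985/4992
S(1) = -4051/1664

Δ: Δ0=-3/2, Δ1=-1, Δ2=8/3, Δ3=-3
row 1: diag=6, rhs=3; c'=1/6, d'=1/2
row 2: denom=8−1·1/6=47/6; d'=(22−1·1/2)/(47/6)=129/47
row 3: denom=10−3·18/47=416/47; d'=(-34−3·129/47)/(416/47)=-1985/416
back: M3=-1985/416
back: M2=129/47−18/47·-1985/416=951/208
back: M1=1/2−1/6·951/208=-109/416
M: M0=0, M1=-109/416, M2=951/208, M3=-1985/416, M4=0
seg 0: a=-1, c=M0/2=0, d=(M1−M0)/(6·2)=-109/4992, b=Δ0−h0·(2M0+M1)/6=-1763/1248
seg 1: a=-4, c=M1/2=-109/832, d=(M2−M1)/(6·1)=2011/2496, b=Δ1−h1·(2M1+M2)/6=-1045/624
seg 2: a=-5, c=M2/2=951/416, d=(M3−M2)/(6·3)=-299/576, b=Δ2−h2·(2M2+M3)/6=1199/2496
seg 3: a=3, c=M3/2=-1985/832, d=(M4−M3)/(6·2)=1985/4992, b=Δ3−h3·(2M3+M4)/6=113/624
t_q=1 → seg 0, τ=1; S=-1+-1763/1248·τ+0·τ²+-109/4992·τ³=-4051/1664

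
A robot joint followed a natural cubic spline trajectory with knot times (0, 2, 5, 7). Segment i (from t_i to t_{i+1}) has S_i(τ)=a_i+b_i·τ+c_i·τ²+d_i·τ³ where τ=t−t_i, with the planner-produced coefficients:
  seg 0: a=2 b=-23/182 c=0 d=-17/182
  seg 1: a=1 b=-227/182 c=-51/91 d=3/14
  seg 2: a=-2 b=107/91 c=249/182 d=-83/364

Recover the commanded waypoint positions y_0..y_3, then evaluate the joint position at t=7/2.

y_0 = S_0(0) = a_0 = 2
y_1 = S_1(0) = a_1 = 1
y_2 = S_2(0) = a_2 = -2
y_3 = S_2(2) = 4
t_q=7/2 is in segment 1 (τ=3/2); S_1(τ)=-293/208

y_0=2 y_1=1 y_2=-2 y_3=4
S(7/2) = -293/208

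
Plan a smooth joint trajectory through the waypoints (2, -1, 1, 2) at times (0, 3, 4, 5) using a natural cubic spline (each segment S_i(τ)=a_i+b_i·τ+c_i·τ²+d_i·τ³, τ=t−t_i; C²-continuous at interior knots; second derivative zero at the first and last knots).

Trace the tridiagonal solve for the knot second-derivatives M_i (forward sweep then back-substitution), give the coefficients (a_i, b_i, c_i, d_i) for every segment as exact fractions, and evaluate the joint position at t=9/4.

Δ: Δ0=-1, Δ1=2, Δ2=1
row 1: diag=8, rhs=18; c'=1/8, d'=9/4
row 2: denom=4−1·1/8=31/8; d'=(-6−1·9/4)/(31/8)=-66/31
back: M2=-66/31
back: M1=9/4−1/8·-66/31=78/31
M: M0=0, M1=78/31, M2=-66/31, M3=0
seg 0: a=2, c=M0/2=0, d=(M1−M0)/(6·3)=13/93, b=Δ0−h0·(2M0+M1)/6=-70/31
seg 1: a=-1, c=M1/2=39/31, d=(M2−M1)/(6·1)=-24/31, b=Δ1−h1·(2M1+M2)/6=47/31
seg 2: a=1, c=M2/2=-33/31, d=(M3−M2)/(6·1)=11/31, b=Δ2−h2·(2M2+M3)/6=53/31
t_q=9/4 → seg 0, τ=9/4; S=2+-70/31·τ+0·τ²+13/93·τ³=-2953/1984

  seg 0: a=2 b=-70/31 c=0 d=13/93
  seg 1: a=-1 b=47/31 c=39/31 d=-24/31
  seg 2: a=1 b=53/31 c=-33/31 d=11/31
S(9/4) = -2953/1984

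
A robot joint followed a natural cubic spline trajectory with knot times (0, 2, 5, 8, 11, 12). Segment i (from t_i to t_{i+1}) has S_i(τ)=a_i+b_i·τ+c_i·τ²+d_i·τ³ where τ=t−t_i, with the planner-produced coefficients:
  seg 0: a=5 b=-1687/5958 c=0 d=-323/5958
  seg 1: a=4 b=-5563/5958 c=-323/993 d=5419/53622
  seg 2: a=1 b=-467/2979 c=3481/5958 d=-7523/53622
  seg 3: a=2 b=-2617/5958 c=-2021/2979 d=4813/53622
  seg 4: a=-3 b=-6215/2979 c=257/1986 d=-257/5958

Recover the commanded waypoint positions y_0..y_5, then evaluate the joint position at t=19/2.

y_0=5 y_1=4 y_2=1 y_3=2 y_4=-3 y_5=-5
S(19/2) = 623/5296

y_0 = S_0(0) = a_0 = 5
y_1 = S_1(0) = a_1 = 4
y_2 = S_2(0) = a_2 = 1
y_3 = S_3(0) = a_3 = 2
y_4 = S_4(0) = a_4 = -3
y_5 = S_4(1) = -5
t_q=19/2 is in segment 3 (τ=3/2); S_3(τ)=623/5296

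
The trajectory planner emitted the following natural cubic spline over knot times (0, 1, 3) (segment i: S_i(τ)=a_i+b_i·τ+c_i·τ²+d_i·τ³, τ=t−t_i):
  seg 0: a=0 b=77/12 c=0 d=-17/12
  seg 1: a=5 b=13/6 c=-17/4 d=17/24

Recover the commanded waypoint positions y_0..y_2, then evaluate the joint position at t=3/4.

y_0 = S_0(0) = a_0 = 0
y_1 = S_1(0) = a_1 = 5
y_2 = S_1(2) = -2
t_q=3/4 is in segment 0 (τ=3/4); S_0(τ)=1079/256

y_0=0 y_1=5 y_2=-2
S(3/4) = 1079/256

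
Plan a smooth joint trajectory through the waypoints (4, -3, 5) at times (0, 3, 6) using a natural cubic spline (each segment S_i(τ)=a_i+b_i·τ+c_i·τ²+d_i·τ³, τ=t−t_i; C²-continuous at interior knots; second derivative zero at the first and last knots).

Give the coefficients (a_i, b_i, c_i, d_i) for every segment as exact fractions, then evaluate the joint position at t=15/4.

Δ: Δ0=-7/3, Δ1=8/3
row 1: diag=12, rhs=30; c'=1/4, d'=5/2
back: M1=5/2
M: M0=0, M1=5/2, M2=0
seg 0: a=4, c=M0/2=0, d=(M1−M0)/(6·3)=5/36, b=Δ0−h0·(2M0+M1)/6=-43/12
seg 1: a=-3, c=M1/2=5/4, d=(M2−M1)/(6·3)=-5/36, b=Δ1−h1·(2M1+M2)/6=1/6
t_q=15/4 → seg 1, τ=3/4; S=-3+1/6·τ+5/4·τ²+-5/36·τ³=-571/256

  seg 0: a=4 b=-43/12 c=0 d=5/36
  seg 1: a=-3 b=1/6 c=5/4 d=-5/36
S(15/4) = -571/256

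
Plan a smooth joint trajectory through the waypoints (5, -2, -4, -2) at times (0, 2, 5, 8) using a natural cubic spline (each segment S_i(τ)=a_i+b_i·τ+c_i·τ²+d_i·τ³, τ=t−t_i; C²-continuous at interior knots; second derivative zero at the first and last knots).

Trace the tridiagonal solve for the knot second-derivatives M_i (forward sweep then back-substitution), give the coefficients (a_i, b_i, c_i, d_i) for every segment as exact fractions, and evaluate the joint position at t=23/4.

Δ: Δ0=-7/2, Δ1=-2/3, Δ2=2/3
row 1: diag=10, rhs=17; c'=3/10, d'=17/10
row 2: denom=12−3·3/10=111/10; d'=(8−3·17/10)/(111/10)=29/111
back: M2=29/111
back: M1=17/10−3/10·29/111=60/37
M: M0=0, M1=60/37, M2=29/111, M3=0
seg 0: a=5, c=M0/2=0, d=(M1−M0)/(6·2)=5/37, b=Δ0−h0·(2M0+M1)/6=-299/74
seg 1: a=-2, c=M1/2=30/37, d=(M2−M1)/(6·3)=-151/1998, b=Δ1−h1·(2M1+M2)/6=-179/74
seg 2: a=-4, c=M2/2=29/222, d=(M3−M2)/(6·3)=-29/1998, b=Δ2−h2·(2M2+M3)/6=15/37
t_q=23/4 → seg 2, τ=3/4; S=-4+15/37·τ+29/222·τ²+-29/1998·τ³=-17185/4736

  seg 0: a=5 b=-299/74 c=0 d=5/37
  seg 1: a=-2 b=-179/74 c=30/37 d=-151/1998
  seg 2: a=-4 b=15/37 c=29/222 d=-29/1998
S(23/4) = -17185/4736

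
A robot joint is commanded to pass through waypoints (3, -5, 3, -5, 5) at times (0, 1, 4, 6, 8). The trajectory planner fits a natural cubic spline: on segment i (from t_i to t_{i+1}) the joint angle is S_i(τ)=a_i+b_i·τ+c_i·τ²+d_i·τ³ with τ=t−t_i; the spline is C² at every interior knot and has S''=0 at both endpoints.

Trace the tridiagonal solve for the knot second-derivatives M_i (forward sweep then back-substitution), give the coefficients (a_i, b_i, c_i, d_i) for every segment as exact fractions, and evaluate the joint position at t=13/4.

  seg 0: a=3 b=-7969/804 c=0 d=1537/804
  seg 1: a=-5 b=-1679/402 c=1537/268 d=-2777/2412
  seg 2: a=3 b=-685/804 c=-310/67 d=4909/3216
  seg 3: a=-5 b=-419/402 c=2429/536 d=-2429/3216
S(13/4) = 26107/17152

Δ: Δ0=-8, Δ1=8/3, Δ2=-4, Δ3=5
row 1: diag=8, rhs=64; c'=3/8, d'=8
row 2: denom=10−3·3/8=71/8; d'=(-40−3·8)/(71/8)=-512/71
row 3: denom=8−2·16/71=536/71; d'=(54−2·-512/71)/(536/71)=2429/268
back: M3=2429/268
back: M2=-512/71−16/71·2429/268=-620/67
back: M1=8−3/8·-620/67=1537/134
M: M0=0, M1=1537/134, M2=-620/67, M3=2429/268, M4=0
seg 0: a=3, c=M0/2=0, d=(M1−M0)/(6·1)=1537/804, b=Δ0−h0·(2M0+M1)/6=-7969/804
seg 1: a=-5, c=M1/2=1537/268, d=(M2−M1)/(6·3)=-2777/2412, b=Δ1−h1·(2M1+M2)/6=-1679/402
seg 2: a=3, c=M2/2=-310/67, d=(M3−M2)/(6·2)=4909/3216, b=Δ2−h2·(2M2+M3)/6=-685/804
seg 3: a=-5, c=M3/2=2429/536, d=(M4−M3)/(6·2)=-2429/3216, b=Δ3−h3·(2M3+M4)/6=-419/402
t_q=13/4 → seg 1, τ=9/4; S=-5+-1679/402·τ+1537/268·τ²+-2777/2412·τ³=26107/17152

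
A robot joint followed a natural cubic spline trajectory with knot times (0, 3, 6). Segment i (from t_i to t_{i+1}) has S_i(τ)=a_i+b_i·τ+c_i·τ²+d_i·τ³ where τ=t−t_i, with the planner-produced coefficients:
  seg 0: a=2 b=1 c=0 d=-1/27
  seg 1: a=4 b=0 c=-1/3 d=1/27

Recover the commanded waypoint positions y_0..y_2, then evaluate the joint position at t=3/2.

y_0 = S_0(0) = a_0 = 2
y_1 = S_1(0) = a_1 = 4
y_2 = S_1(3) = 2
t_q=3/2 is in segment 0 (τ=3/2); S_0(τ)=27/8

y_0=2 y_1=4 y_2=2
S(3/2) = 27/8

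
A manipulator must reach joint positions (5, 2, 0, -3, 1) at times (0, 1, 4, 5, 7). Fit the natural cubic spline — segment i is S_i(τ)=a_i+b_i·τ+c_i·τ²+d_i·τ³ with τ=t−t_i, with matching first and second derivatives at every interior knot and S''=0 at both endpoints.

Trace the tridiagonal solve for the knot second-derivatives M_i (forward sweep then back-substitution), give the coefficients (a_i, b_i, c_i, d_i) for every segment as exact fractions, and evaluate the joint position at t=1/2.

  seg 0: a=5 b=-1699/483 c=0 d=250/483
  seg 1: a=2 b=-949/483 c=250/161 d=-541/1449
  seg 2: a=0 b=-1318/483 c=-291/161 d=106/69
  seg 3: a=-3 b=-838/483 c=451/161 d=-451/966
S(1/2) = 2129/644

Δ: Δ0=-3, Δ1=-2/3, Δ2=-3, Δ3=2
row 1: diag=8, rhs=14; c'=3/8, d'=7/4
row 2: denom=8−3·3/8=55/8; d'=(-14−3·7/4)/(55/8)=-14/5
row 3: denom=6−1·8/55=322/55; d'=(30−1·-14/5)/(322/55)=902/161
back: M3=902/161
back: M2=-14/5−8/55·902/161=-582/161
back: M1=7/4−3/8·-582/161=500/161
M: M0=0, M1=500/161, M2=-582/161, M3=902/161, M4=0
seg 0: a=5, c=M0/2=0, d=(M1−M0)/(6·1)=250/483, b=Δ0−h0·(2M0+M1)/6=-1699/483
seg 1: a=2, c=M1/2=250/161, d=(M2−M1)/(6·3)=-541/1449, b=Δ1−h1·(2M1+M2)/6=-949/483
seg 2: a=0, c=M2/2=-291/161, d=(M3−M2)/(6·1)=106/69, b=Δ2−h2·(2M2+M3)/6=-1318/483
seg 3: a=-3, c=M3/2=451/161, d=(M4−M3)/(6·2)=-451/966, b=Δ3−h3·(2M3+M4)/6=-838/483
t_q=1/2 → seg 0, τ=1/2; S=5+-1699/483·τ+0·τ²+250/483·τ³=2129/644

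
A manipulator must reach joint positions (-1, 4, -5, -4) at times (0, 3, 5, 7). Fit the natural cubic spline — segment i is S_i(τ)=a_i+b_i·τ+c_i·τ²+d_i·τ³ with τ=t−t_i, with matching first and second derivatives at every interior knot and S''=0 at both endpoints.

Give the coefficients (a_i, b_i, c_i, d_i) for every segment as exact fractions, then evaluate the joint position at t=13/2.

  seg 0: a=-1 b=457/114 c=0 d=-89/342
  seg 1: a=4 b=-172/57 c=-89/38 d=365/456
  seg 2: a=-5 b=-317/114 c=187/76 d=-187/456
S(13/2) = -6103/1216

Δ: Δ0=5/3, Δ1=-9/2, Δ2=1/2
row 1: diag=10, rhs=-37; c'=1/5, d'=-37/10
row 2: denom=8−2·1/5=38/5; d'=(30−2·-37/10)/(38/5)=187/38
back: M2=187/38
back: M1=-37/10−1/5·187/38=-89/19
M: M0=0, M1=-89/19, M2=187/38, M3=0
seg 0: a=-1, c=M0/2=0, d=(M1−M0)/(6·3)=-89/342, b=Δ0−h0·(2M0+M1)/6=457/114
seg 1: a=4, c=M1/2=-89/38, d=(M2−M1)/(6·2)=365/456, b=Δ1−h1·(2M1+M2)/6=-172/57
seg 2: a=-5, c=M2/2=187/76, d=(M3−M2)/(6·2)=-187/456, b=Δ2−h2·(2M2+M3)/6=-317/114
t_q=13/2 → seg 2, τ=3/2; S=-5+-317/114·τ+187/76·τ²+-187/456·τ³=-6103/1216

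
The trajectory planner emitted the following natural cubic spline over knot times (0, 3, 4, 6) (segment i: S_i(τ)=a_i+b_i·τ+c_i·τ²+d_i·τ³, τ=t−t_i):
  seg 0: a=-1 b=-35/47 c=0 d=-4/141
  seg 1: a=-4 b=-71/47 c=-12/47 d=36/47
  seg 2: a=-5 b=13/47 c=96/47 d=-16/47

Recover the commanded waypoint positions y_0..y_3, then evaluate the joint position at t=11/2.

y_0 = S_0(0) = a_0 = -1
y_1 = S_1(0) = a_1 = -4
y_2 = S_2(0) = a_2 = -5
y_3 = S_2(2) = 1
t_q=11/2 is in segment 2 (τ=3/2); S_2(τ)=-107/94

y_0=-1 y_1=-4 y_2=-5 y_3=1
S(11/2) = -107/94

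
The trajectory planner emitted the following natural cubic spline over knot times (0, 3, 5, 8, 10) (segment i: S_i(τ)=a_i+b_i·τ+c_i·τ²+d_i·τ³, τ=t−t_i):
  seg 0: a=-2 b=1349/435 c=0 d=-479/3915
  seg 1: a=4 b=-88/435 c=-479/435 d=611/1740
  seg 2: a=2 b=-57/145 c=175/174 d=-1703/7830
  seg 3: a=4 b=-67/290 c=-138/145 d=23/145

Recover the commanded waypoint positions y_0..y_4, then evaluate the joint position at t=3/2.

y_0=-2 y_1=4 y_2=2 y_3=4 y_4=1
S(3/2) = 2597/1160

y_0 = S_0(0) = a_0 = -2
y_1 = S_1(0) = a_1 = 4
y_2 = S_2(0) = a_2 = 2
y_3 = S_3(0) = a_3 = 4
y_4 = S_3(2) = 1
t_q=3/2 is in segment 0 (τ=3/2); S_0(τ)=2597/1160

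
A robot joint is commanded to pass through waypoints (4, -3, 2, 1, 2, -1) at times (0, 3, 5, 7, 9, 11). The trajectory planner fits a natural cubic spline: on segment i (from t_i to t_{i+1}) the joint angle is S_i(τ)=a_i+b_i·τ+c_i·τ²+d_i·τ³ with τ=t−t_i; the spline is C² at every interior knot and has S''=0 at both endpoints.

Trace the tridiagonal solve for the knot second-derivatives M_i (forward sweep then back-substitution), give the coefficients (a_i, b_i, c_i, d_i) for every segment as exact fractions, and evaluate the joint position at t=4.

Δ: Δ0=-7/3, Δ1=5/2, Δ2=-1/2, Δ3=1/2, Δ4=-3/2
row 1: diag=10, rhs=29; c'=1/5, d'=29/10
row 2: denom=8−2·1/5=38/5; d'=(-18−2·29/10)/(38/5)=-119/38
row 3: denom=8−2·5/19=142/19; d'=(6−2·-119/38)/(142/19)=233/142
row 4: denom=8−2·19/71=530/71; d'=(-12−2·233/142)/(530/71)=-217/106
back: M4=-217/106
back: M3=233/142−19/71·-217/106=116/53
back: M2=-119/38−5/19·116/53=-393/106
back: M1=29/10−1/5·-393/106=193/53
M: M0=0, M1=193/53, M2=-393/106, M3=116/53, M4=-217/106, M5=0
seg 0: a=4, c=M0/2=0, d=(M1−M0)/(6·3)=193/954, b=Δ0−h0·(2M0+M1)/6=-1321/318
seg 1: a=-3, c=M1/2=193/106, d=(M2−M1)/(6·2)=-779/1272, b=Δ1−h1·(2M1+M2)/6=208/159
seg 2: a=2, c=M2/2=-393/212, d=(M3−M2)/(6·2)=625/1272, b=Δ2−h2·(2M2+M3)/6=395/318
seg 3: a=1, c=M3/2=58/53, d=(M4−M3)/(6·2)=-449/1272, b=Δ3−h3·(2M3+M4)/6=-44/159
seg 4: a=2, c=M4/2=-217/212, d=(M5−M4)/(6·2)=217/1272, b=Δ4−h4·(2M4+M5)/6=-43/318
t_q=4 → seg 1, τ=1; S=-3+208/159·τ+193/106·τ²+-779/1272·τ³=-205/424

  seg 0: a=4 b=-1321/318 c=0 d=193/954
  seg 1: a=-3 b=208/159 c=193/106 d=-779/1272
  seg 2: a=2 b=395/318 c=-393/212 d=625/1272
  seg 3: a=1 b=-44/159 c=58/53 d=-449/1272
  seg 4: a=2 b=-43/318 c=-217/212 d=217/1272
S(4) = -205/424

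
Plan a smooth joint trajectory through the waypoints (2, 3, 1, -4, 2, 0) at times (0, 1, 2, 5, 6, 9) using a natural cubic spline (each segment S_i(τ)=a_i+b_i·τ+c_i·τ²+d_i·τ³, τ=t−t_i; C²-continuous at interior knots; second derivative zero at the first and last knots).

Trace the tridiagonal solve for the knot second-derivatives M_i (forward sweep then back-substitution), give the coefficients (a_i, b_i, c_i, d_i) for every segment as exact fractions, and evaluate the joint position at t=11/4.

  seg 0: a=2 b=926/555 c=0 d=-371/555
  seg 1: a=3 b=-187/555 c=-371/185 d=38/111
  seg 2: a=1 b=-1843/555 c=-181/185 d=283/555
  seg 3: a=-4 b=508/111 c=668/185 d=-1214/555
  seg 4: a=2 b=2906/555 c=-546/185 d=182/555
S(11/4) = -21617/11840

Δ: Δ0=1, Δ1=-2, Δ2=-5/3, Δ3=6, Δ4=-2/3
row 1: diag=4, rhs=-18; c'=1/4, d'=-9/2
row 2: denom=8−1·1/4=31/4; d'=(2−1·-9/2)/(31/4)=26/31
row 3: denom=8−3·12/31=212/31; d'=(46−3·26/31)/(212/31)=337/53
row 4: denom=8−1·31/212=1665/212; d'=(-40−1·337/53)/(1665/212)=-1092/185
back: M4=-1092/185
back: M3=337/53−31/212·-1092/185=1336/185
back: M2=26/31−12/31·1336/185=-362/185
back: M1=-9/2−1/4·-362/185=-742/185
M: M0=0, M1=-742/185, M2=-362/185, M3=1336/185, M4=-1092/185, M5=0
seg 0: a=2, c=M0/2=0, d=(M1−M0)/(6·1)=-371/555, b=Δ0−h0·(2M0+M1)/6=926/555
seg 1: a=3, c=M1/2=-371/185, d=(M2−M1)/(6·1)=38/111, b=Δ1−h1·(2M1+M2)/6=-187/555
seg 2: a=1, c=M2/2=-181/185, d=(M3−M2)/(6·3)=283/555, b=Δ2−h2·(2M2+M3)/6=-1843/555
seg 3: a=-4, c=M3/2=668/185, d=(M4−M3)/(6·1)=-1214/555, b=Δ3−h3·(2M3+M4)/6=508/111
seg 4: a=2, c=M4/2=-546/185, d=(M5−M4)/(6·3)=182/555, b=Δ4−h4·(2M4+M5)/6=2906/555
t_q=11/4 → seg 2, τ=3/4; S=1+-1843/555·τ+-181/185·τ²+283/555·τ³=-21617/11840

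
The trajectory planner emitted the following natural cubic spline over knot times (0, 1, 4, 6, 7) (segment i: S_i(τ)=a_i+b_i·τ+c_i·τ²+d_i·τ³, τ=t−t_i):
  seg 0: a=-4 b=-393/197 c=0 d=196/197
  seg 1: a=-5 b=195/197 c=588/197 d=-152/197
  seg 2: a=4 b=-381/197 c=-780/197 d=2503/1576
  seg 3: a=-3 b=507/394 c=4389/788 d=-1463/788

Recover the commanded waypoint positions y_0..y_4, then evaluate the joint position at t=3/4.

y_0=-4 y_1=-5 y_2=4 y_3=-3 y_4=2
S(3/4) = -16001/3152

y_0 = S_0(0) = a_0 = -4
y_1 = S_1(0) = a_1 = -5
y_2 = S_2(0) = a_2 = 4
y_3 = S_3(0) = a_3 = -3
y_4 = S_3(1) = 2
t_q=3/4 is in segment 0 (τ=3/4); S_0(τ)=-16001/3152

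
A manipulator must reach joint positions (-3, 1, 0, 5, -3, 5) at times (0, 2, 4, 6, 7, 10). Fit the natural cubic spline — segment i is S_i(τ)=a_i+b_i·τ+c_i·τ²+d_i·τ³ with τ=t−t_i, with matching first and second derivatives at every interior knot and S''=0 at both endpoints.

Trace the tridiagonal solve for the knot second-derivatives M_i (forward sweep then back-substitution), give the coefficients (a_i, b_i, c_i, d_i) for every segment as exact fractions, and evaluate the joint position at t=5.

Δ: Δ0=2, Δ1=-1/2, Δ2=5/2, Δ3=-8, Δ4=8/3
row 1: diag=8, rhs=-15; c'=1/4, d'=-15/8
row 2: denom=8−2·1/4=15/2; d'=(18−2·-15/8)/(15/2)=29/10
row 3: denom=6−2·4/15=82/15; d'=(-63−2·29/10)/(82/15)=-516/41
row 4: denom=8−1·15/82=641/82; d'=(64−1·-516/41)/(641/82)=6280/641
back: M4=6280/641
back: M3=-516/41−15/82·6280/641=-9216/641
back: M2=29/10−4/15·-9216/641=8633/1282
back: M1=-15/8−1/4·8633/1282=-2281/641
M: M0=0, M1=-2281/641, M2=8633/1282, M3=-9216/641, M4=6280/641, M5=0
seg 0: a=-3, c=M0/2=0, d=(M1−M0)/(6·2)=-2281/7692, b=Δ0−h0·(2M0+M1)/6=6127/1923
seg 1: a=1, c=M1/2=-2281/1282, d=(M2−M1)/(6·2)=13195/15384, b=Δ1−h1·(2M1+M2)/6=-716/1923
seg 2: a=0, c=M2/2=8633/2564, d=(M3−M2)/(6·2)=-27065/15384, b=Δ2−h2·(2M2+M3)/6=10781/3846
seg 3: a=5, c=M3/2=-4608/641, d=(M4−M3)/(6·1)=7748/1923, b=Δ3−h3·(2M3+M4)/6=-9308/1923
seg 4: a=-3, c=M4/2=3140/641, d=(M5−M4)/(6·3)=-3140/5769, b=Δ4−h4·(2M4+M5)/6=-13712/1923
t_q=5 → seg 2, τ=1; S=0+10781/3846·τ+8633/2564·τ²+-27065/15384·τ³=22619/5128

  seg 0: a=-3 b=6127/1923 c=0 d=-2281/7692
  seg 1: a=1 b=-716/1923 c=-2281/1282 d=13195/15384
  seg 2: a=0 b=10781/3846 c=8633/2564 d=-27065/15384
  seg 3: a=5 b=-9308/1923 c=-4608/641 d=7748/1923
  seg 4: a=-3 b=-13712/1923 c=3140/641 d=-3140/5769
S(5) = 22619/5128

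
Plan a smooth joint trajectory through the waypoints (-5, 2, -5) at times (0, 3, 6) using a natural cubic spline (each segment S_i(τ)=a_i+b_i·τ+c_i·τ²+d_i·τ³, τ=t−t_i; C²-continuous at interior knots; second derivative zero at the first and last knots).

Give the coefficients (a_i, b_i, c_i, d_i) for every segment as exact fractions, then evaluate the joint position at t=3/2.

  seg 0: a=-5 b=7/2 c=0 d=-7/54
  seg 1: a=2 b=0 c=-7/6 d=7/54
S(3/2) = -3/16

Δ: Δ0=7/3, Δ1=-7/3
row 1: diag=12, rhs=-28; c'=1/4, d'=-7/3
back: M1=-7/3
M: M0=0, M1=-7/3, M2=0
seg 0: a=-5, c=M0/2=0, d=(M1−M0)/(6·3)=-7/54, b=Δ0−h0·(2M0+M1)/6=7/2
seg 1: a=2, c=M1/2=-7/6, d=(M2−M1)/(6·3)=7/54, b=Δ1−h1·(2M1+M2)/6=0
t_q=3/2 → seg 0, τ=3/2; S=-5+7/2·τ+0·τ²+-7/54·τ³=-3/16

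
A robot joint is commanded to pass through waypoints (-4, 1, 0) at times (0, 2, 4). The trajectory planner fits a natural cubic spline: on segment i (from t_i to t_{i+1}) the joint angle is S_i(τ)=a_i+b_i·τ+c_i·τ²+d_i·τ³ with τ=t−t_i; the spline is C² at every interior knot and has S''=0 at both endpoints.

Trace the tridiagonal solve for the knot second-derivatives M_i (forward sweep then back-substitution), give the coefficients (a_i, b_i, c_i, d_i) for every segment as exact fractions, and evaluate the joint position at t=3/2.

Δ: Δ0=5/2, Δ1=-1/2
row 1: diag=8, rhs=-18; c'=1/4, d'=-9/4
back: M1=-9/4
M: M0=0, M1=-9/4, M2=0
seg 0: a=-4, c=M0/2=0, d=(M1−M0)/(6·2)=-3/16, b=Δ0−h0·(2M0+M1)/6=13/4
seg 1: a=1, c=M1/2=-9/8, d=(M2−M1)/(6·2)=3/16, b=Δ1−h1·(2M1+M2)/6=1
t_q=3/2 → seg 0, τ=3/2; S=-4+13/4·τ+0·τ²+-3/16·τ³=31/128

  seg 0: a=-4 b=13/4 c=0 d=-3/16
  seg 1: a=1 b=1 c=-9/8 d=3/16
S(3/2) = 31/128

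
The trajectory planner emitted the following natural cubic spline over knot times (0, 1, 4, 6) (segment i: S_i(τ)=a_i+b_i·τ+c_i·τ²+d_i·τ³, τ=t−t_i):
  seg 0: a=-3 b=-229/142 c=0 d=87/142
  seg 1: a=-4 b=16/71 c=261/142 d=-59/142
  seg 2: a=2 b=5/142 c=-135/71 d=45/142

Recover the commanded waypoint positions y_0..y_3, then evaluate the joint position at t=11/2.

y_0 = S_0(0) = a_0 = -3
y_1 = S_1(0) = a_1 = -4
y_2 = S_2(0) = a_2 = 2
y_3 = S_2(2) = -3
t_q=11/2 is in segment 2 (τ=3/2); S_2(τ)=-1313/1136

y_0=-3 y_1=-4 y_2=2 y_3=-3
S(11/2) = -1313/1136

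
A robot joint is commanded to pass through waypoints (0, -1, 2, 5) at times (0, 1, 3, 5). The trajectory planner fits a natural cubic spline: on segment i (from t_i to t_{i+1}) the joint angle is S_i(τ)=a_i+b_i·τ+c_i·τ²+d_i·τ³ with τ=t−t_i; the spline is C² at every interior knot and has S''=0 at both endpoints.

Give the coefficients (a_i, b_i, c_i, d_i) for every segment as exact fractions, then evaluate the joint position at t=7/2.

  seg 0: a=0 b=-16/11 c=0 d=5/11
  seg 1: a=-1 b=-1/11 c=15/11 d=-25/88
  seg 2: a=2 b=43/22 c=-15/44 d=5/88
S(7/2) = 2041/704

Δ: Δ0=-1, Δ1=3/2, Δ2=3/2
row 1: diag=6, rhs=15; c'=1/3, d'=5/2
row 2: denom=8−2·1/3=22/3; d'=(0−2·5/2)/(22/3)=-15/22
back: M2=-15/22
back: M1=5/2−1/3·-15/22=30/11
M: M0=0, M1=30/11, M2=-15/22, M3=0
seg 0: a=0, c=M0/2=0, d=(M1−M0)/(6·1)=5/11, b=Δ0−h0·(2M0+M1)/6=-16/11
seg 1: a=-1, c=M1/2=15/11, d=(M2−M1)/(6·2)=-25/88, b=Δ1−h1·(2M1+M2)/6=-1/11
seg 2: a=2, c=M2/2=-15/44, d=(M3−M2)/(6·2)=5/88, b=Δ2−h2·(2M2+M3)/6=43/22
t_q=7/2 → seg 2, τ=1/2; S=2+43/22·τ+-15/44·τ²+5/88·τ³=2041/704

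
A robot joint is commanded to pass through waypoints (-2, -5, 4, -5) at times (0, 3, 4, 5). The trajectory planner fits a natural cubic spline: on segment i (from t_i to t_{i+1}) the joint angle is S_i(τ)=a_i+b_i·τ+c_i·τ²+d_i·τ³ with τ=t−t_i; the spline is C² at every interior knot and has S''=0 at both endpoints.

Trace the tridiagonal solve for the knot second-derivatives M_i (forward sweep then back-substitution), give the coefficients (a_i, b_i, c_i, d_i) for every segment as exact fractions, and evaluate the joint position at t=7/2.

  seg 0: a=-2 b=-205/31 c=0 d=58/93
  seg 1: a=-5 b=317/31 c=174/31 d=-212/31
  seg 2: a=4 b=29/31 c=-462/31 d=154/31
S(7/2) = 41/62

Δ: Δ0=-1, Δ1=9, Δ2=-9
row 1: diag=8, rhs=60; c'=1/8, d'=15/2
row 2: denom=4−1·1/8=31/8; d'=(-108−1·15/2)/(31/8)=-924/31
back: M2=-924/31
back: M1=15/2−1/8·-924/31=348/31
M: M0=0, M1=348/31, M2=-924/31, M3=0
seg 0: a=-2, c=M0/2=0, d=(M1−M0)/(6·3)=58/93, b=Δ0−h0·(2M0+M1)/6=-205/31
seg 1: a=-5, c=M1/2=174/31, d=(M2−M1)/(6·1)=-212/31, b=Δ1−h1·(2M1+M2)/6=317/31
seg 2: a=4, c=M2/2=-462/31, d=(M3−M2)/(6·1)=154/31, b=Δ2−h2·(2M2+M3)/6=29/31
t_q=7/2 → seg 1, τ=1/2; S=-5+317/31·τ+174/31·τ²+-212/31·τ³=41/62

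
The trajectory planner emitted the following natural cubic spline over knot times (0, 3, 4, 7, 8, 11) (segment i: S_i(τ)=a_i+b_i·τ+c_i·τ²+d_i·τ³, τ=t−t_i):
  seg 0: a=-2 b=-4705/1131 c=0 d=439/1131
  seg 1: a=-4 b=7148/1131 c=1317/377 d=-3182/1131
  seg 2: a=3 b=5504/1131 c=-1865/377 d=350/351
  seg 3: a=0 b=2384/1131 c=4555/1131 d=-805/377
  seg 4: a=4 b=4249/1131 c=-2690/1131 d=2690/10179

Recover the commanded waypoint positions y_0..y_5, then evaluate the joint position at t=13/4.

y_0 = S_0(0) = a_0 = -2
y_1 = S_1(0) = a_1 = -4
y_2 = S_2(0) = a_2 = 3
y_3 = S_3(0) = a_3 = 0
y_4 = S_4(0) = a_4 = 4
y_5 = S_4(3) = 1
t_q=13/4 is in segment 1 (τ=1/4); S_1(τ)=-27091/12064

y_0=-2 y_1=-4 y_2=3 y_3=0 y_4=4 y_5=1
S(13/4) = -27091/12064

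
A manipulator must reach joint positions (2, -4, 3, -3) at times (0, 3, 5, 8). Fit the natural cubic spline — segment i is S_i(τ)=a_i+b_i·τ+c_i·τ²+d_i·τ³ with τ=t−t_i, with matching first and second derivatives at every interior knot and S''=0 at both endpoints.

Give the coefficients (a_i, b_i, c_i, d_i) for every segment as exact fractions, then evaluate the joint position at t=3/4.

Δ: Δ0=-2, Δ1=7/2, Δ2=-2
row 1: diag=10, rhs=33; c'=1/5, d'=33/10
row 2: denom=10−2·1/5=48/5; d'=(-33−2·33/10)/(48/5)=-33/8
back: M2=-33/8
back: M1=33/10−1/5·-33/8=33/8
M: M0=0, M1=33/8, M2=-33/8, M3=0
seg 0: a=2, c=M0/2=0, d=(M1−M0)/(6·3)=11/48, b=Δ0−h0·(2M0+M1)/6=-65/16
seg 1: a=-4, c=M1/2=33/16, d=(M2−M1)/(6·2)=-11/16, b=Δ1−h1·(2M1+M2)/6=17/8
seg 2: a=3, c=M2/2=-33/16, d=(M3−M2)/(6·3)=11/48, b=Δ2−h2·(2M2+M3)/6=17/8
t_q=3/4 → seg 0, τ=3/4; S=2+-65/16·τ+0·τ²+11/48·τ³=-973/1024

  seg 0: a=2 b=-65/16 c=0 d=11/48
  seg 1: a=-4 b=17/8 c=33/16 d=-11/16
  seg 2: a=3 b=17/8 c=-33/16 d=11/48
S(3/4) = -973/1024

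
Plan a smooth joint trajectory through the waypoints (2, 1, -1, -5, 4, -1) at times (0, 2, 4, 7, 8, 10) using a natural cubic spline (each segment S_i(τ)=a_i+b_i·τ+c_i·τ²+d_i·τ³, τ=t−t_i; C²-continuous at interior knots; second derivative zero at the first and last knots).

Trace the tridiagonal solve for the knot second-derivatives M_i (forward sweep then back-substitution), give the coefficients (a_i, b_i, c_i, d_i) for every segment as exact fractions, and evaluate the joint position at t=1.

  seg 0: a=2 b=-1574/2355 c=0 d=793/18840
  seg 1: a=1 b=-769/4710 c=793/3140 d=-158/471
  seg 2: a=-1 b=-14971/4710 c=-5527/3140 d=4475/5652
  seg 3: a=-5 b=71947/9420 c=4212/785 d=-37711/9420
  seg 4: a=4 b=29951/4710 c=-20863/3140 d=20863/18840
S(1) = 8627/6280

Δ: Δ0=-1/2, Δ1=-1, Δ2=-4/3, Δ3=9, Δ4=-5/2
row 1: diag=8, rhs=-3; c'=1/4, d'=-3/8
row 2: denom=10−2·1/4=19/2; d'=(-2−2·-3/8)/(19/2)=-5/38
row 3: denom=8−3·6/19=134/19; d'=(62−3·-5/38)/(134/19)=2371/268
row 4: denom=6−1·19/134=785/134; d'=(-69−1·2371/268)/(785/134)=-20863/1570
back: M4=-20863/1570
back: M3=2371/268−19/134·-20863/1570=8424/785
back: M2=-5/38−6/19·8424/785=-5527/1570
back: M1=-3/8−1/4·-5527/1570=793/1570
M: M0=0, M1=793/1570, M2=-5527/1570, M3=8424/785, M4=-20863/1570, M5=0
seg 0: a=2, c=M0/2=0, d=(M1−M0)/(6·2)=793/18840, b=Δ0−h0·(2M0+M1)/6=-1574/2355
seg 1: a=1, c=M1/2=793/3140, d=(M2−M1)/(6·2)=-158/471, b=Δ1−h1·(2M1+M2)/6=-769/4710
seg 2: a=-1, c=M2/2=-5527/3140, d=(M3−M2)/(6·3)=4475/5652, b=Δ2−h2·(2M2+M3)/6=-14971/4710
seg 3: a=-5, c=M3/2=4212/785, d=(M4−M3)/(6·1)=-37711/9420, b=Δ3−h3·(2M3+M4)/6=71947/9420
seg 4: a=4, c=M4/2=-20863/3140, d=(M5−M4)/(6·2)=20863/18840, b=Δ4−h4·(2M4+M5)/6=29951/4710
t_q=1 → seg 0, τ=1; S=2+-1574/2355·τ+0·τ²+793/18840·τ³=8627/6280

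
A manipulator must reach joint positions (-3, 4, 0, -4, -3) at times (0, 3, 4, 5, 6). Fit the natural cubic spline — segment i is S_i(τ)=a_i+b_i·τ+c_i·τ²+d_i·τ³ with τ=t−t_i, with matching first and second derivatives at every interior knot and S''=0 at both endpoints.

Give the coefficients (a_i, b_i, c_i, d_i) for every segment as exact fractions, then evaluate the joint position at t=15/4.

  seg 0: a=-3 b=811/174 c=0 d=-15/58
  seg 1: a=4 b=-202/87 c=-135/58 d=113/174
  seg 2: a=0 b=-875/174 c=-11/29 d=245/174
  seg 3: a=-4 b=-136/87 c=223/58 d=-223/174
S(15/4) = 4541/3712

Δ: Δ0=7/3, Δ1=-4, Δ2=-4, Δ3=1
row 1: diag=8, rhs=-38; c'=1/8, d'=-19/4
row 2: denom=4−1·1/8=31/8; d'=(0−1·-19/4)/(31/8)=38/31
row 3: denom=4−1·8/31=116/31; d'=(30−1·38/31)/(116/31)=223/29
back: M3=223/29
back: M2=38/31−8/31·223/29=-22/29
back: M1=-19/4−1/8·-22/29=-135/29
M: M0=0, M1=-135/29, M2=-22/29, M3=223/29, M4=0
seg 0: a=-3, c=M0/2=0, d=(M1−M0)/(6·3)=-15/58, b=Δ0−h0·(2M0+M1)/6=811/174
seg 1: a=4, c=M1/2=-135/58, d=(M2−M1)/(6·1)=113/174, b=Δ1−h1·(2M1+M2)/6=-202/87
seg 2: a=0, c=M2/2=-11/29, d=(M3−M2)/(6·1)=245/174, b=Δ2−h2·(2M2+M3)/6=-875/174
seg 3: a=-4, c=M3/2=223/58, d=(M4−M3)/(6·1)=-223/174, b=Δ3−h3·(2M3+M4)/6=-136/87
t_q=15/4 → seg 1, τ=3/4; S=4+-202/87·τ+-135/58·τ²+113/174·τ³=4541/3712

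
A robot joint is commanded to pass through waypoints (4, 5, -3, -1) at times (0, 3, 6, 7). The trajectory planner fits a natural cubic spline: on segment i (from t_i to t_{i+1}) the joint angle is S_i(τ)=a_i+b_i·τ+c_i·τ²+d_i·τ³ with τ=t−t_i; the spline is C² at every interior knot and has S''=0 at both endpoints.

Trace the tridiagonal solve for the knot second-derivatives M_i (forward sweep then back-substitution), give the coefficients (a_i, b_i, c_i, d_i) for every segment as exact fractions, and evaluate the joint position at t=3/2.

  seg 0: a=4 b=143/87 c=0 d=-38/261
  seg 1: a=5 b=-199/87 c=-38/29 d=103/261
  seg 2: a=-3 b=44/87 c=65/29 d=-65/87
S(3/2) = 693/116

Δ: Δ0=1/3, Δ1=-8/3, Δ2=2
row 1: diag=12, rhs=-18; c'=1/4, d'=-3/2
row 2: denom=8−3·1/4=29/4; d'=(28−3·-3/2)/(29/4)=130/29
back: M2=130/29
back: M1=-3/2−1/4·130/29=-76/29
M: M0=0, M1=-76/29, M2=130/29, M3=0
seg 0: a=4, c=M0/2=0, d=(M1−M0)/(6·3)=-38/261, b=Δ0−h0·(2M0+M1)/6=143/87
seg 1: a=5, c=M1/2=-38/29, d=(M2−M1)/(6·3)=103/261, b=Δ1−h1·(2M1+M2)/6=-199/87
seg 2: a=-3, c=M2/2=65/29, d=(M3−M2)/(6·1)=-65/87, b=Δ2−h2·(2M2+M3)/6=44/87
t_q=3/2 → seg 0, τ=3/2; S=4+143/87·τ+0·τ²+-38/261·τ³=693/116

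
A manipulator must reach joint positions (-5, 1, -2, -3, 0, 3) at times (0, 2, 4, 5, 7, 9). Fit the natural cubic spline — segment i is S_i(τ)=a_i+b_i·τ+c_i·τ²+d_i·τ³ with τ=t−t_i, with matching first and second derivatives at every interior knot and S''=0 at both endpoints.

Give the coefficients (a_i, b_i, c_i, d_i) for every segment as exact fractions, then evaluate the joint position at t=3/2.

  seg 0: a=-5 b=991/234 c=0 d=-289/936
  seg 1: a=1 b=62/117 c=-289/156 d=49/117
  seg 2: a=-2 b=-217/117 c=103/156 d=7/36
  seg 3: a=-3 b=23/468 c=97/78 d=-485/1872
  seg 4: a=0 b=224/117 c=-97/312 d=97/1872
S(3/2) = 775/2496

Δ: Δ0=3, Δ1=-3/2, Δ2=-1, Δ3=3/2, Δ4=3/2
row 1: diag=8, rhs=-27; c'=1/4, d'=-27/8
row 2: denom=6−2·1/4=11/2; d'=(3−2·-27/8)/(11/2)=39/22
row 3: denom=6−1·2/11=64/11; d'=(15−1·39/22)/(64/11)=291/128
row 4: denom=8−2·11/32=117/16; d'=(0−2·291/128)/(117/16)=-97/156
back: M4=-97/156
back: M3=291/128−11/32·-97/156=97/39
back: M2=39/22−2/11·97/39=103/78
back: M1=-27/8−1/4·103/78=-289/78
M: M0=0, M1=-289/78, M2=103/78, M3=97/39, M4=-97/156, M5=0
seg 0: a=-5, c=M0/2=0, d=(M1−M0)/(6·2)=-289/936, b=Δ0−h0·(2M0+M1)/6=991/234
seg 1: a=1, c=M1/2=-289/156, d=(M2−M1)/(6·2)=49/117, b=Δ1−h1·(2M1+M2)/6=62/117
seg 2: a=-2, c=M2/2=103/156, d=(M3−M2)/(6·1)=7/36, b=Δ2−h2·(2M2+M3)/6=-217/117
seg 3: a=-3, c=M3/2=97/78, d=(M4−M3)/(6·2)=-485/1872, b=Δ3−h3·(2M3+M4)/6=23/468
seg 4: a=0, c=M4/2=-97/312, d=(M5−M4)/(6·2)=97/1872, b=Δ4−h4·(2M4+M5)/6=224/117
t_q=3/2 → seg 0, τ=3/2; S=-5+991/234·τ+0·τ²+-289/936·τ³=775/2496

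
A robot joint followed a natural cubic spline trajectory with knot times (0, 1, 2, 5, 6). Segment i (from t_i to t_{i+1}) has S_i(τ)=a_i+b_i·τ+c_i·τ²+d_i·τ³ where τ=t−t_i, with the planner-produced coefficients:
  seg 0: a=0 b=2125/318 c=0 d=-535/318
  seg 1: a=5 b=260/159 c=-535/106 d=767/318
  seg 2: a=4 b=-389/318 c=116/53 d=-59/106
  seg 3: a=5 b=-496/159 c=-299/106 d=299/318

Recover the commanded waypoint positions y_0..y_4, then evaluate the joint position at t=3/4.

y_0 = S_0(0) = a_0 = 0
y_1 = S_1(0) = a_1 = 5
y_2 = S_2(0) = a_2 = 4
y_3 = S_3(0) = a_3 = 5
y_4 = S_3(1) = 0
t_q=3/4 is in segment 0 (τ=3/4); S_0(τ)=29185/6784

y_0=0 y_1=5 y_2=4 y_3=5 y_4=0
S(3/4) = 29185/6784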